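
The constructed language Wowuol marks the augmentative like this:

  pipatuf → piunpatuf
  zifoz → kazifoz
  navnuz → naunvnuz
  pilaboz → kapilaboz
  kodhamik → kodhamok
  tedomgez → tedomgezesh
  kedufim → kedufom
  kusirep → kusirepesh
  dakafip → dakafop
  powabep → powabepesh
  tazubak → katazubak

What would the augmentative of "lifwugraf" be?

kalifwugraf

"lifwugraf" has last vowel 'a'. The one such stem in the data (tazubak → katazubak) adds the prefix ka-, so the same rule applies.
So lifwugraf → kalifwugraf.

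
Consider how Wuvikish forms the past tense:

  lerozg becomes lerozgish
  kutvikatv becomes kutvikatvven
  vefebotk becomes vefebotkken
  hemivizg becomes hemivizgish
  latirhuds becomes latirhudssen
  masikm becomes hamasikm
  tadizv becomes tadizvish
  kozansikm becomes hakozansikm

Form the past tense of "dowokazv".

dowokazvish

kutvikatv and tadizv both end in -v yet inflect differently (kutvikatvven, tadizvish), so the final letter is not what conditions the rule; the second-to-last letter is.
"dowokazv" has second-to-last letter 'z'. The stems whose second-to-last letter is 'z' (hemivizg → hemivizgish, tadizv → tadizvish, lerozg → lerozgish) add -ish.
The other patterns: stems whose second-to-last letter is 'd' or 't' double the final consonant and add -en; stems whose second-to-last letter is 'k' add the prefix ha-.
So dowokazv → dowokazvish.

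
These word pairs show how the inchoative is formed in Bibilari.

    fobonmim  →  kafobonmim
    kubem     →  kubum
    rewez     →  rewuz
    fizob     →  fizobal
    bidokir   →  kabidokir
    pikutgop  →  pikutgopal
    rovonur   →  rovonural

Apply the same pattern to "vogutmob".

vogutmobal

kubem and fobonmim both end in -m yet inflect differently (kubum, kafobonmim), so the final letter is not what conditions the rule; the last vowel is.
"vogutmob" has last vowel 'o'. The stems whose last vowel is 'o' (pikutgop → pikutgopal, fizob → fizobal) add -al.
So vogutmob → vogutmobal.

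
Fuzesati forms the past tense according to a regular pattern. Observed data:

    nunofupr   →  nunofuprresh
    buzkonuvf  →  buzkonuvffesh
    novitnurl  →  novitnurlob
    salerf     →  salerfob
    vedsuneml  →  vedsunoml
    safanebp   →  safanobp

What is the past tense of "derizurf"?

derizurfob

buzkonuvf and salerf both end in -f yet inflect differently (buzkonuvffesh, salerfob), so the final letter is not what conditions the rule; the second-to-last letter is.
"derizurf" has second-to-last letter 'r'. The stems whose second-to-last letter is 'r' (novitnurl → novitnurlob, salerf → salerfob) add -ob.
The other patterns: stems whose second-to-last letter is 'p' or 'v' double the final consonant and add -esh; stems whose second-to-last letter is 'b' or 'm' change the last vowel to 'o'.
So derizurf → derizurfob.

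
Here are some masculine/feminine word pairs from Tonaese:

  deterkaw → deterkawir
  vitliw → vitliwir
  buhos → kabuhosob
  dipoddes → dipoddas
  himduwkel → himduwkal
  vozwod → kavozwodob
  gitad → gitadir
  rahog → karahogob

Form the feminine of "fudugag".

buhos and dipoddes both end in -s yet inflect differently (kabuhosob, dipoddas), so the final letter is not what conditions the rule; the last vowel is.
"fudugag" has last vowel 'a'. The stems whose last vowel is 'a' (deterkaw → deterkawir, gitad → gitadir) add -ir.
The other patterns: stems whose last vowel is 'o' add ka- … -ob around the stem; stems whose last vowel is 'e' change the last vowel to 'a'.
So fudugag → fudugagir.

fudugagir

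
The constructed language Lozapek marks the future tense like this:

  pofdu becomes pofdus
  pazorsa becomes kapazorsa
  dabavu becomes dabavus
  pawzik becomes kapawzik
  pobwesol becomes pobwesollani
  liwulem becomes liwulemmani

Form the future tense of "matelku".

matelkus

"matelku" ends in -u. The stems ending in -u (pofdu → pofdus, dabavu → dabavus) drop the final letter and add -us.
The other patterns: stems ending in -a or -k add the prefix ka-; stems ending in -l or -m double the final consonant and add -ani.
So matelku → matelkus.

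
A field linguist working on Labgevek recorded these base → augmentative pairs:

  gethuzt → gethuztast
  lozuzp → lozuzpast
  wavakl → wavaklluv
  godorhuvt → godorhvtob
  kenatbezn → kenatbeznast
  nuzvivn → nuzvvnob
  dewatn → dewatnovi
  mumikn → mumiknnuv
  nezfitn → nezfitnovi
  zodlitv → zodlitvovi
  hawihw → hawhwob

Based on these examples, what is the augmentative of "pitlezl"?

pitlezlast

mumikn and kenatbezn both end in -n yet inflect differently (mumiknnuv, kenatbeznast), so the final letter is not what conditions the rule; the second-to-last letter is.
"pitlezl" has second-to-last letter 'z'. The stems whose second-to-last letter is 'z' (gethuzt → gethuztast, lozuzp → lozuzpast, kenatbezn → kenatbeznast) add -ast.
The other patterns: stems whose second-to-last letter is 'k' double the final consonant and add -uv; stems whose second-to-last letter is 't' add -ovi; stems whose second-to-last letter is 'h' or 'v' delete the last vowel and add -ob.
So pitlezl → pitlezlast.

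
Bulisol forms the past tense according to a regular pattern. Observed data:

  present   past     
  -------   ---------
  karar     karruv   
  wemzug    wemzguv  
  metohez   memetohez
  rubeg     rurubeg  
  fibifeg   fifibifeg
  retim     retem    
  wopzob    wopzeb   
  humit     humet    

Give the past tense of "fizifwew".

fifizifwew

"fizifwew" has last vowel 'e'. The stems whose last vowel is 'e' (rubeg → rurubeg, fibifeg → fifibifeg, metohez → memetohez) repeat the first consonant+vowel as a prefix.
The other patterns: stems whose last vowel is 'i' or 'o' change the last vowel to 'e'; stems whose last vowel is 'a' or 'u' delete the last vowel and add -uv.
So fizifwew → fifizifwew.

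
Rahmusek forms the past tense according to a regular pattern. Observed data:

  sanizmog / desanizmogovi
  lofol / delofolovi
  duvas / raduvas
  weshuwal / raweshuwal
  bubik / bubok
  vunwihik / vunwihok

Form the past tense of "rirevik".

lofol and weshuwal both end in -l yet inflect differently (delofolovi, raweshuwal), so the final letter is not what conditions the rule; the last vowel is.
"rirevik" has last vowel 'i'. The stems whose last vowel is 'i' (bubik → bubok, vunwihik → vunwihok) change the last vowel to 'o'.
So rirevik → rirevok.

rirevok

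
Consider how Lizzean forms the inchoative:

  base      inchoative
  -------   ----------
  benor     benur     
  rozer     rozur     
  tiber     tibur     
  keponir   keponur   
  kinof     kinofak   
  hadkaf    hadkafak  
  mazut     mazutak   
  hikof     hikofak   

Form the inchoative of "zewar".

zewur

"zewar" ends in -r. The stems ending in -r (benor → benur, rozer → rozur, tiber → tibur) change the last vowel to 'u'.
So zewar → zewur.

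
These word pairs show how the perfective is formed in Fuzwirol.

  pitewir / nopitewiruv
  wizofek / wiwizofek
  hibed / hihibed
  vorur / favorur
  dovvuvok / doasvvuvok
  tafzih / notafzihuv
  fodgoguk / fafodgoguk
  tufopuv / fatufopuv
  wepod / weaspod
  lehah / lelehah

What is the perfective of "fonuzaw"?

fofonuzaw

"fonuzaw" has last vowel 'a'. The one such stem in the data (lehah → lelehah) repeats the first consonant+vowel as a prefix (as do hibed, wizofek), so the same rule applies.
The other patterns: stems whose last vowel is 'u' add the prefix fa-; stems whose last vowel is 'o' insert -as- after the first vowel; stems whose last vowel is 'i' add no- … -uv around the stem.
So fonuzaw → fofonuzaw.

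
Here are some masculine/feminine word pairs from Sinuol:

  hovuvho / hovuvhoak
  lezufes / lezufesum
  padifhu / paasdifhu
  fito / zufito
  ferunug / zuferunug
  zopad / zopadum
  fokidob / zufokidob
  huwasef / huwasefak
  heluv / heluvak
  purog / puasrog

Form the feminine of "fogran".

zufogran

purog and ferunug both end in -g yet inflect differently (puasrog, zuferunug), so the final letter is not what conditions the rule; the first letter is.
"fogran" begins with f-. The stems beginning with f- (fokidob → zufokidob, ferunug → zuferunug, fito → zufito) add the prefix zu-.
The other patterns: stems beginning with h- add -ak; stems beginning with l- or z- add -um; stems beginning with p- insert -as- after the first vowel.
So fogran → zufogran.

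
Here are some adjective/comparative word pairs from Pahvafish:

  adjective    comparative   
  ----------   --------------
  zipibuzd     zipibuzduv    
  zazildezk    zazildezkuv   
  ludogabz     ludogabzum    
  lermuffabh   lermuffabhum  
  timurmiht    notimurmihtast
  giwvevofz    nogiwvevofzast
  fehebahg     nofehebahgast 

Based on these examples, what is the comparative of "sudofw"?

nosudofwast

"sudofw" has second-to-last letter 'f'. The one such stem in the data (giwvevofz → nogiwvevofzast) adds no- … -ast around the stem, so the same rule applies.
The other patterns: stems whose second-to-last letter is 'z' add -uv; stems whose second-to-last letter is 'b' add -um.
So sudofw → nosudofwast.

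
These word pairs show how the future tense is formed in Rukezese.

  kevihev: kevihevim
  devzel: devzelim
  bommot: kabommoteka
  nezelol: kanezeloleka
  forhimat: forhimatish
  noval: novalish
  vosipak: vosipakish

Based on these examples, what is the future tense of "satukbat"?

satukbatish

"satukbat" has last vowel 'a'. The stems whose last vowel is 'a' (forhimat → forhimatish, noval → novalish, vosipak → vosipakish) add -ish.
The other patterns: stems whose last vowel is 'e' add -im; stems whose last vowel is 'o' add ka- … -eka around the stem.
So satukbat → satukbatish.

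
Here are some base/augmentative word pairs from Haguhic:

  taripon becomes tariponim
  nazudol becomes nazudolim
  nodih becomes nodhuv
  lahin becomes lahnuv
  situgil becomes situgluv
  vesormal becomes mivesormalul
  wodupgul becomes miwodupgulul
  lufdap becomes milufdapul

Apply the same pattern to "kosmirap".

taripon and lahin both end in -n yet inflect differently (tariponim, lahnuv), so the final letter is not what conditions the rule; the last vowel is.
"kosmirap" has last vowel 'a'. The stems whose last vowel is 'a' (vesormal → mivesormalul, lufdap → milufdapul) add mi- … -ul around the stem.
The other patterns: stems whose last vowel is 'o' add -im; stems whose last vowel is 'i' delete the last vowel and add -uv.
So kosmirap → mikosmirapul.

mikosmirapul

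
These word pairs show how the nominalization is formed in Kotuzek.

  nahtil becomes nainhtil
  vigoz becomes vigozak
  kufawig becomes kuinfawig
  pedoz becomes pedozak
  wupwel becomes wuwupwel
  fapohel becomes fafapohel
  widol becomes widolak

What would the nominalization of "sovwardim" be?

nahtil and widol both end in -l yet inflect differently (nainhtil, widolak), so the final letter is not what conditions the rule; the last vowel is.
"sovwardim" has last vowel 'i'. The stems whose last vowel is 'i' (nahtil → nainhtil, kufawig → kuinfawig) insert -in- after the first vowel.
The other patterns: stems whose last vowel is 'o' add -ak; stems whose last vowel is 'e' repeat the first consonant+vowel as a prefix.
So sovwardim → soinvwardim.

soinvwardim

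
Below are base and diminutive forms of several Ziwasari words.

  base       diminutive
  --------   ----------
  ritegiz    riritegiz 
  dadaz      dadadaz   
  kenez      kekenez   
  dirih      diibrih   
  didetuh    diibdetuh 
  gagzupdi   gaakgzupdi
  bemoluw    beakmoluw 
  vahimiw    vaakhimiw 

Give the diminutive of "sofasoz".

ritegiz and dirih both have last vowel 'i' yet inflect differently (riritegiz, diibrih), so the last vowel is not what conditions the rule; the final letter is.
"sofasoz" ends in -z. The stems ending in -z (ritegiz → riritegiz, dadaz → dadadaz, kenez → kekenez) repeat the first consonant+vowel as a prefix.
So sofasoz → sosofasoz.

sosofasoz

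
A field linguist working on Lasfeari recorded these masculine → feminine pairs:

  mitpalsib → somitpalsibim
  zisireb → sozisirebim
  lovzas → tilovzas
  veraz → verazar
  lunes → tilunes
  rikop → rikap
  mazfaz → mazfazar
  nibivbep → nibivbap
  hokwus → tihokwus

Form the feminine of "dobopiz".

dobopizar

mazfaz and lovzas both have last vowel 'a' yet inflect differently (mazfazar, tilovzas), so the last vowel is not what conditions the rule; the final letter is.
"dobopiz" ends in -z. The stems ending in -z (mazfaz → mazfazar, veraz → verazar) add -ar.
So dobopiz → dobopizar.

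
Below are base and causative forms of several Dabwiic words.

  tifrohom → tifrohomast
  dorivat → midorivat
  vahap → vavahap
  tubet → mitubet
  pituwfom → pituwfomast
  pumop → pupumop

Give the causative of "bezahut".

mibezahut

dorivat and vahap both have last vowel 'a' yet inflect differently (midorivat, vavahap), so the last vowel is not what conditions the rule; the final letter is.
"bezahut" ends in -t. The stems ending in -t (dorivat → midorivat, tubet → mitubet) add the prefix mi-.
The other patterns: stems ending in -m add -ast; stems ending in -p repeat the first consonant+vowel as a prefix.
So bezahut → mibezahut.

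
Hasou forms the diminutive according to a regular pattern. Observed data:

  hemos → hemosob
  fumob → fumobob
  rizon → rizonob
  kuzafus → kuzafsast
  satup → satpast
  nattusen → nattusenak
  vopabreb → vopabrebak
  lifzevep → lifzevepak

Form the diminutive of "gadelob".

gadelobob

hemos and kuzafus both end in -s yet inflect differently (hemosob, kuzafsast), so the final letter is not what conditions the rule; the last vowel is.
"gadelob" has last vowel 'o'. The stems whose last vowel is 'o' (hemos → hemosob, fumob → fumobob, rizon → rizonob) add -ob.
So gadelob → gadelobob.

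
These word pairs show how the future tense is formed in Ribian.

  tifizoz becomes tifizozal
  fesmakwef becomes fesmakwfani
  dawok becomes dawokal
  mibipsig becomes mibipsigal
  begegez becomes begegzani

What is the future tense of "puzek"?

"puzek" has last vowel 'e'. The stems whose last vowel is 'e' (fesmakwef → fesmakwfani, begegez → begegzani) delete the last vowel and add -ani.
The other pattern: stems whose last vowel is 'i' or 'o' add -al.
So puzek → puzkani.

puzkani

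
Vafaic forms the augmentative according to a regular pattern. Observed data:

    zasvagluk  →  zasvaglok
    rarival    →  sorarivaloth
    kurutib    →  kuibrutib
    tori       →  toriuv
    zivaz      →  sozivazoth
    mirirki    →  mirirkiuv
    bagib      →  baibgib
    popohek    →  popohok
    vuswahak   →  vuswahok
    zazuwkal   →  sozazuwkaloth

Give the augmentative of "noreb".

noibreb

tori and bagib both have last vowel 'i' yet inflect differently (toriuv, baibgib), so the last vowel is not what conditions the rule; the final letter is.
"noreb" ends in -b. The stems ending in -b (bagib → baibgib, kurutib → kuibrutib) insert -ib- after the first vowel.
So noreb → noibreb.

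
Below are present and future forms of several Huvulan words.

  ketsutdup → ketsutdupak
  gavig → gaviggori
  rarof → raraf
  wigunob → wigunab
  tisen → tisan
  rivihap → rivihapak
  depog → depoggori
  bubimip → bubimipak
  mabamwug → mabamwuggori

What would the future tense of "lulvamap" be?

gavig and bubimip both have last vowel 'i' yet inflect differently (gaviggori, bubimipak), so the last vowel is not what conditions the rule; the final letter is.
"lulvamap" ends in -p. The stems ending in -p (bubimip → bubimipak, ketsutdup → ketsutdupak, rivihap → rivihapak) add -ak.
So lulvamap → lulvamapak.

lulvamapak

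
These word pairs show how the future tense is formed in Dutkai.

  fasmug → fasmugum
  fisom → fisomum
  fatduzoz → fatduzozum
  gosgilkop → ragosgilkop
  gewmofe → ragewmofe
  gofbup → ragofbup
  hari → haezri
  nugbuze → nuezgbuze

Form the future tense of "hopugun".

hoezpugun

gewmofe and nugbuze both end in -e yet inflect differently (ragewmofe, nuezgbuze), so the final letter is not what conditions the rule; the first letter is.
"hopugun" begins with h-. The one such stem in the data (hari → haezri) inserts -ez- after the first vowel (as does nugbuze), so the same rule applies.
So hopugun → hoezpugun.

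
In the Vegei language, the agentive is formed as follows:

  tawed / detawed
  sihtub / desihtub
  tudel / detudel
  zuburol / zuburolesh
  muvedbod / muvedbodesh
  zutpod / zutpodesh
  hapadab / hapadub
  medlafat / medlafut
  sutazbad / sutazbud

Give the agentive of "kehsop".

tudel and zuburol both end in -l yet inflect differently (detudel, zuburolesh), so the final letter is not what conditions the rule; the last vowel is.
"kehsop" has last vowel 'o'. The stems whose last vowel is 'o' (zuburol → zuburolesh, muvedbod → muvedbodesh, zutpod → zutpodesh) add -esh.
The other patterns: stems whose last vowel is 'e' or 'u' add the prefix de-; stems whose last vowel is 'a' change the last vowel to 'u'.
So kehsop → kehsopesh.

kehsopesh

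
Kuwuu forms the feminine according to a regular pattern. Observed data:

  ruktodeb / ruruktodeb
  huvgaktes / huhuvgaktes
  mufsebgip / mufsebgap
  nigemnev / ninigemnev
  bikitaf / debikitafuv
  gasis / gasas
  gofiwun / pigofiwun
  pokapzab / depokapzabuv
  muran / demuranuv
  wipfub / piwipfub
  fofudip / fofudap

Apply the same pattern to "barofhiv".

barofhav

"barofhiv" has last vowel 'i'. The stems whose last vowel is 'i' (fofudip → fofudap, mufsebgip → mufsebgap, gasis → gasas) change the last vowel to 'a'.
So barofhiv → barofhav.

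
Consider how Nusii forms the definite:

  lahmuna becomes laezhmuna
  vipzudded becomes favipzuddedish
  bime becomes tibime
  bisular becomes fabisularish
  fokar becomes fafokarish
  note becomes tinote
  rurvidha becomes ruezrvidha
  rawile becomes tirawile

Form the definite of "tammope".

titammope

"tammope" ends in -e. The stems ending in -e (note → tinote, bime → tibime, rawile → tirawile) add the prefix ti-.
So tammope → titammope.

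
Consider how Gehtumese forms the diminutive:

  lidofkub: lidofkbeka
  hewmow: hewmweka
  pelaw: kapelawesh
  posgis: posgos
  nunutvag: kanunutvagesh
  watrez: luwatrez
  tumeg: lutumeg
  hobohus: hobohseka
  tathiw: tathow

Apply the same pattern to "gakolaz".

"gakolaz" has last vowel 'a'. The stems whose last vowel is 'a' (nunutvag → kanunutvagesh, pelaw → kapelawesh) add ka- … -esh around the stem.
So gakolaz → kagakolazesh.

kagakolazesh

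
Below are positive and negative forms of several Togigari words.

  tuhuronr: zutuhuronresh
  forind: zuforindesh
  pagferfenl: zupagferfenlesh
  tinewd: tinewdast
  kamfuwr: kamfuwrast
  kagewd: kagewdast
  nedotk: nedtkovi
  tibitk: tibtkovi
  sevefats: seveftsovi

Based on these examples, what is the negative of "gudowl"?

gudowlast

forind and tinewd both end in -d yet inflect differently (zuforindesh, tinewdast), so the final letter is not what conditions the rule; the second-to-last letter is.
"gudowl" has second-to-last letter 'w'. The stems whose second-to-last letter is 'w' (tinewd → tinewdast, kamfuwr → kamfuwrast, kagewd → kagewdast) add -ast.
The other patterns: stems whose second-to-last letter is 'n' add zu- … -esh around the stem; stems whose second-to-last letter is 't' delete the last vowel and add -ovi.
So gudowl → gudowlast.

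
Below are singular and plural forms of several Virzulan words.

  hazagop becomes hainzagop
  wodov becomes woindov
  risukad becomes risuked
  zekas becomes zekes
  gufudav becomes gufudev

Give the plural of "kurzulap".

kurzulep

wodov and gufudav both end in -v yet inflect differently (woindov, gufudev), so the final letter is not what conditions the rule; the last vowel is.
"kurzulap" has last vowel 'a'. The stems whose last vowel is 'a' (risukad → risuked, zekas → zekes, gufudav → gufudev) change the last vowel to 'e'.
The other pattern: stems whose last vowel is 'o' insert -in- after the first vowel.
So kurzulap → kurzulep.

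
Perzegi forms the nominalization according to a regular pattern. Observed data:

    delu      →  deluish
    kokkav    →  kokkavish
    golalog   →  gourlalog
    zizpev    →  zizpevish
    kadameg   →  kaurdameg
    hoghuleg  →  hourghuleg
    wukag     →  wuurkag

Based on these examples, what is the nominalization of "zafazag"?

zaurfazag

kadameg and zizpev both have last vowel 'e' yet inflect differently (kaurdameg, zizpevish), so the last vowel is not what conditions the rule; the final letter is.
"zafazag" ends in -g. The stems ending in -g (wukag → wuurkag, golalog → gourlalog, kadameg → kaurdameg) insert -ur- after the first vowel.
So zafazag → zaurfazag.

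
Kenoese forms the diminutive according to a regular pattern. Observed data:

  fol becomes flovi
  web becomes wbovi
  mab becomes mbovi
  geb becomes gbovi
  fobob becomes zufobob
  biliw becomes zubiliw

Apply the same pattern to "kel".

klovi

web and fobob both end in -b yet inflect differently (wbovi, zufobob), so the final letter is not what conditions the rule; the number of vowels is.
"kel" has 1 vowel. The stems with 1 vowel (fol → flovi, web → wbovi, mab → mbovi) delete the last vowel and add -ovi.
So kel → klovi.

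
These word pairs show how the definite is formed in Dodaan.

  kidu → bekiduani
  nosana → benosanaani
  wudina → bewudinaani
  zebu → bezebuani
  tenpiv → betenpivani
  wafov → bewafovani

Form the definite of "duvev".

Every pair shown (kidu → bekiduani, nosana → benosanaani, wudina → bewudinaani, …) follows the same rule: add be- … -ani around the stem.
So duvev → beduvevani.

beduvevani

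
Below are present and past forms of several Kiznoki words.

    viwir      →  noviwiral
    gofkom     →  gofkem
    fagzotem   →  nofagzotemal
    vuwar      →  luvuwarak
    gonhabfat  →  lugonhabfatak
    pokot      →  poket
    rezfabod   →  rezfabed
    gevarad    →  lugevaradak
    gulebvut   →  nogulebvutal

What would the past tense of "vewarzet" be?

"vewarzet" has last vowel 'e'. The one such stem in the data (fagzotem → nofagzotemal) adds no- … -al around the stem, so the same rule applies.
The other patterns: stems whose last vowel is 'a' add lu- … -ak around the stem; stems whose last vowel is 'o' change the last vowel to 'e'.
So vewarzet → novewarzetal.

novewarzetal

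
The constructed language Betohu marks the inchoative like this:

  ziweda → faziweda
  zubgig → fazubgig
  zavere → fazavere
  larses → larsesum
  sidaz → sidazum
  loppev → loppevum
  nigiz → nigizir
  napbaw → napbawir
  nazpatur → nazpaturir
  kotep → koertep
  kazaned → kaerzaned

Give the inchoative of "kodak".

"kodak" begins with k-. The stems beginning with k- (kotep → koertep, kazaned → kaerzaned) insert -er- after the first vowel.
The other patterns: stems beginning with z- add the prefix fa-; stems beginning with l- or s- add -um; stems beginning with n- add -ir.
So kodak → koerdak.

koerdak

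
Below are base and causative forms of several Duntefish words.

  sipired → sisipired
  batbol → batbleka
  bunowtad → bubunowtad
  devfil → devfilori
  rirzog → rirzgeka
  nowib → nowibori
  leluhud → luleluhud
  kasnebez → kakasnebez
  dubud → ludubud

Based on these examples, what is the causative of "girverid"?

girveridori

"girverid" has last vowel 'i'. The stems whose last vowel is 'i' (devfil → devfilori, nowib → nowibori) add -ori.
The other patterns: stems whose last vowel is 'u' add the prefix lu-; stems whose last vowel is 'o' delete the last vowel and add -eka; stems whose last vowel is 'a' or 'e' repeat the first consonant+vowel as a prefix.
So girverid → girveridori.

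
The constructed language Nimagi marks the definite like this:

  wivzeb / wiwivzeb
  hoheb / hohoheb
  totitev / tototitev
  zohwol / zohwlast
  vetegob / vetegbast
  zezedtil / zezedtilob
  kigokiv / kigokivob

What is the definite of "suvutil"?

suvutilob

wivzeb and vetegob both end in -b yet inflect differently (wiwivzeb, vetegbast), so the final letter is not what conditions the rule; the last vowel is.
"suvutil" has last vowel 'i'. The stems whose last vowel is 'i' (zezedtil → zezedtilob, kigokiv → kigokivob) add -ob.
So suvutil → suvutilob.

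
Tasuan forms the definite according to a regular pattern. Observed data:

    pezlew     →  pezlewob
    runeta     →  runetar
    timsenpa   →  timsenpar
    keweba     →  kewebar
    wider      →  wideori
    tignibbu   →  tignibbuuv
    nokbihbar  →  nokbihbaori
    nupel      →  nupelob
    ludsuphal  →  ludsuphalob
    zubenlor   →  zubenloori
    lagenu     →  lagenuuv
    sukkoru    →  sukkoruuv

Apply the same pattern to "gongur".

"gongur" ends in -r. The stems ending in -r (zubenlor → zubenloori, wider → wideori, nokbihbar → nokbihbaori) drop the final letter and add -ori.
The other patterns: stems ending in -a drop the final letter and add -ar; stems ending in -u add -uv; stems ending in -l or -w add -ob.
So gongur → gonguori.

gonguori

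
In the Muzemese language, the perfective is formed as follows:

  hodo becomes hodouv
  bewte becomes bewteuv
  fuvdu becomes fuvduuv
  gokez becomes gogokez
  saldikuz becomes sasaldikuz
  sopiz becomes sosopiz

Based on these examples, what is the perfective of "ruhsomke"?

bewte and gokez both have last vowel 'e' yet inflect differently (bewteuv, gogokez), so the last vowel is not what conditions the rule; whether the stem ends in a vowel or a consonant is.
"ruhsomke" ends in a vowel. The stems ending in a vowel (hodo → hodouv, bewte → bewteuv, fuvdu → fuvduuv) add -uv.
So ruhsomke → ruhsomkeuv.

ruhsomkeuv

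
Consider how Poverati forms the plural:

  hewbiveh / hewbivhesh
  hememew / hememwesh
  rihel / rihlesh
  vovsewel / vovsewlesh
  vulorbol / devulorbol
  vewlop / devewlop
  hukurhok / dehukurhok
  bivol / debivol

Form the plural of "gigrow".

degigrow

rihel and vulorbol both end in -l yet inflect differently (rihlesh, devulorbol), so the final letter is not what conditions the rule; the last vowel is.
"gigrow" has last vowel 'o'. The stems whose last vowel is 'o' (vulorbol → devulorbol, vewlop → devewlop, hukurhok → dehukurhok) add the prefix de-.
The other pattern: stems whose last vowel is 'e' delete the last vowel and add -esh.
So gigrow → degigrow.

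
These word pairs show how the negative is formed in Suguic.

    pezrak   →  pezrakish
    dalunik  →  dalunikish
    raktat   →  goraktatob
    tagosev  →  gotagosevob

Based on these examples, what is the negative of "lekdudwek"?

pezrak and raktat both have last vowel 'a' yet inflect differently (pezrakish, goraktatob), so the last vowel is not what conditions the rule; the final letter is.
"lekdudwek" ends in -k. The stems ending in -k (pezrak → pezrakish, dalunik → dalunikish) add -ish.
The other pattern: stems ending in -t or -v add go- … -ob around the stem.
So lekdudwek → lekdudwekish.

lekdudwekish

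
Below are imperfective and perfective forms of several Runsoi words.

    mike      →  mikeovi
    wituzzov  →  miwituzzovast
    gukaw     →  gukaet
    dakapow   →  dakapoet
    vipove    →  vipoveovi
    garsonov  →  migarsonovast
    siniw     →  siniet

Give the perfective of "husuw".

husuet

"husuw" ends in -w. The stems ending in -w (gukaw → gukaet, siniw → siniet, dakapow → dakapoet) drop the final letter and add -et.
The other patterns: stems ending in -v add mi- … -ast around the stem; stems ending in -e add -ovi.
So husuw → husuet.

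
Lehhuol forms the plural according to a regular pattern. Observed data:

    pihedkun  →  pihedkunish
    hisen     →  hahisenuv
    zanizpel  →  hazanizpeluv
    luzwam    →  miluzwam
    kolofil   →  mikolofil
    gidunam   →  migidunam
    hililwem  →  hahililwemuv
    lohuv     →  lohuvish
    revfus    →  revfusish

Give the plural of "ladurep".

haladurepuv

hisen and pihedkun both end in -n yet inflect differently (hahisenuv, pihedkunish), so the final letter is not what conditions the rule; the last vowel is.
"ladurep" has last vowel 'e'. The stems whose last vowel is 'e' (hisen → hahisenuv, hililwem → hahililwemuv, zanizpel → hazanizpeluv) add ha- … -uv around the stem.
So ladurep → haladurepuv.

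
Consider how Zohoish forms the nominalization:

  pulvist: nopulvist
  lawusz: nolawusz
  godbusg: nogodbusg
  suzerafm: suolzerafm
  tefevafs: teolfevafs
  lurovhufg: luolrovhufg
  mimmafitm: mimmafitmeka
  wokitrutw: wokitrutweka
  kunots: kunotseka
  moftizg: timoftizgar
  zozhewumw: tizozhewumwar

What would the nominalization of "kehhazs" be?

godbusg and lurovhufg both end in -g yet inflect differently (nogodbusg, luolrovhufg), so the final letter is not what conditions the rule; the second-to-last letter is.
"kehhazs" has second-to-last letter 'z'. The one such stem in the data (moftizg → timoftizgar) adds ti- … -ar around the stem, so the same rule applies.
The other patterns: stems whose second-to-last letter is 's' add the prefix no-; stems whose second-to-last letter is 'f' insert -ol- after the first vowel; stems whose second-to-last letter is 't' add -eka.
So kehhazs → tikehhazsar.

tikehhazsar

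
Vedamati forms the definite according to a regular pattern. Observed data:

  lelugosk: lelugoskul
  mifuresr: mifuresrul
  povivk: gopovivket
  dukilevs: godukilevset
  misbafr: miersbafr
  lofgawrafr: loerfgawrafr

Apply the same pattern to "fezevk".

"fezevk" has second-to-last letter 'v'. The stems whose second-to-last letter is 'v' (povivk → gopovivket, dukilevs → godukilevset) add go- … -et around the stem.
So fezevk → gofezevket.

gofezevket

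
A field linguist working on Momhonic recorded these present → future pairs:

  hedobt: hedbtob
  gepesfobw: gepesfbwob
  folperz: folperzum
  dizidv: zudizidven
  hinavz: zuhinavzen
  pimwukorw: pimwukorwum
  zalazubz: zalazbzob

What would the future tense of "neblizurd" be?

neblizurdum

hinavz and zalazubz both end in -z yet inflect differently (zuhinavzen, zalazbzob), so the final letter is not what conditions the rule; the second-to-last letter is.
"neblizurd" has second-to-last letter 'r'. The stems whose second-to-last letter is 'r' (pimwukorw → pimwukorwum, folperz → folperzum) add -um.
The other patterns: stems whose second-to-last letter is 'd' or 'v' add zu- … -en around the stem; stems whose second-to-last letter is 'b' delete the last vowel and add -ob.
So neblizurd → neblizurdum.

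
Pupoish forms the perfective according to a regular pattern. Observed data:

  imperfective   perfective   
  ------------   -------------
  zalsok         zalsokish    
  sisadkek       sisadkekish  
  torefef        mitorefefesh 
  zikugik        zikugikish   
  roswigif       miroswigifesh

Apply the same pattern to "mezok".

roswigif and zikugik both have last vowel 'i' yet inflect differently (miroswigifesh, zikugikish), so the last vowel is not what conditions the rule; the final letter is.
"mezok" ends in -k. The stems ending in -k (zalsok → zalsokish, zikugik → zikugikish, sisadkek → sisadkekish) add -ish.
So mezok → mezokish.

mezokish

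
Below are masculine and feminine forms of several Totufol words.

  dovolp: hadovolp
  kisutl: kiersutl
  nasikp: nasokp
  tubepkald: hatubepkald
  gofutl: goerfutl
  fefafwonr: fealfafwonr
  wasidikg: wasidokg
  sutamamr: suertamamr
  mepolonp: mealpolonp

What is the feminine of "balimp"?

"balimp" has second-to-last letter 'm'. The one such stem in the data (sutamamr → suertamamr) inserts -er- after the first vowel (as do gofutl, kisutl), so the same rule applies.
So balimp → baerlimp.

baerlimp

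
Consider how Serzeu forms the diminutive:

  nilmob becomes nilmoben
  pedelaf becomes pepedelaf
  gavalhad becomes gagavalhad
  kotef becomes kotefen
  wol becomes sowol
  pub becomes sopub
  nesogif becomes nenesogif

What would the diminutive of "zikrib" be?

pub and nilmob both end in -b yet inflect differently (sopub, nilmoben), so the final letter is not what conditions the rule; the number of vowels is.
"zikrib" has 2 vowels. The stems with 2 vowels (nilmob → nilmoben, kotef → kotefen) add -en.
So zikrib → zikriben.

zikriben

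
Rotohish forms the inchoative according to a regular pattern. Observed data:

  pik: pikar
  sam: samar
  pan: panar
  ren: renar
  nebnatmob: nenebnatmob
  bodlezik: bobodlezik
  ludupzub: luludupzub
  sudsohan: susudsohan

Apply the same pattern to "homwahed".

pik and bodlezik both end in -k yet inflect differently (pikar, bobodlezik), so the final letter is not what conditions the rule; the number of vowels is.
"homwahed" has 3 vowels. The stems with 3 vowels (nebnatmob → nenebnatmob, bodlezik → bobodlezik, ludupzub → luludupzub) repeat the first consonant+vowel as a prefix.
The other pattern: stems with 1 vowel add -ar.
So homwahed → hohomwahed.

hohomwahed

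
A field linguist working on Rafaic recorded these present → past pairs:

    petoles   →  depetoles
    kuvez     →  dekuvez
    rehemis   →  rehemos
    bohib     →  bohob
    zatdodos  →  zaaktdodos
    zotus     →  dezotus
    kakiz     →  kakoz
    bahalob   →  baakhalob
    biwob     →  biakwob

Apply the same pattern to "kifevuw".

dekifevuw

biwob and bohib both end in -b yet inflect differently (biakwob, bohob), so the final letter is not what conditions the rule; the last vowel is.
"kifevuw" has last vowel 'u'. The one such stem in the data (zotus → dezotus) adds the prefix de-, so the same rule applies.
So kifevuw → dekifevuw.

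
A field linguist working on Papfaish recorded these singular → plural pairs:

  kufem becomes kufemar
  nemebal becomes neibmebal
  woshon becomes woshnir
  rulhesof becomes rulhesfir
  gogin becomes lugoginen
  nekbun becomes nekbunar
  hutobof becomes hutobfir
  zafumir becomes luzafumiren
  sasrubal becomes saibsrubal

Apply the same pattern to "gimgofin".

lugimgofinen

gogin and woshon both end in -n yet inflect differently (lugoginen, woshnir), so the final letter is not what conditions the rule; the last vowel is.
"gimgofin" has last vowel 'i'. The stems whose last vowel is 'i' (zafumir → luzafumiren, gogin → lugoginen) add lu- … -en around the stem.
So gimgofin → lugimgofinen.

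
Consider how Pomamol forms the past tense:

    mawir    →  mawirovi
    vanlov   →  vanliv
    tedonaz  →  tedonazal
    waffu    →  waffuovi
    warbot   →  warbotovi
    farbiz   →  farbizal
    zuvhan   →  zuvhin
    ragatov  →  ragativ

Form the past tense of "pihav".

pihiv

"pihav" ends in -v. The stems ending in -v (vanlov → vanliv, ragatov → ragativ) change the last vowel to 'i'.
So pihav → pihiv.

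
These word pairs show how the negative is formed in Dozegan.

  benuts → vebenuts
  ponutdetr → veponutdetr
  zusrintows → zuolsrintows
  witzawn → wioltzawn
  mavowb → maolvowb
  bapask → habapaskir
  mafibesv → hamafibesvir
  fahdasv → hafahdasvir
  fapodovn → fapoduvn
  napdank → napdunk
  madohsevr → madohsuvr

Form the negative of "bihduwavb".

bihduwuvb

"bihduwavb" has second-to-last letter 'v'. The stems whose second-to-last letter is 'v' (fapodovn → fapoduvn, madohsevr → madohsuvr) change the last vowel to 'u'.
So bihduwavb → bihduwuvb.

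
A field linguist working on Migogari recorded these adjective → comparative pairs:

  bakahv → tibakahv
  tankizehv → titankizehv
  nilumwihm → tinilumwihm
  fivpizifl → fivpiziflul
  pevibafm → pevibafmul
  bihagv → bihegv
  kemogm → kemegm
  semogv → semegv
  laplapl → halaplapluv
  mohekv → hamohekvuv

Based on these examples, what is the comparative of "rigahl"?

nilumwihm and pevibafm both end in -m yet inflect differently (tinilumwihm, pevibafmul), so the final letter is not what conditions the rule; the second-to-last letter is.
"rigahl" has second-to-last letter 'h'. The stems whose second-to-last letter is 'h' (bakahv → tibakahv, tankizehv → titankizehv, nilumwihm → tinilumwihm) add the prefix ti-.
The other patterns: stems whose second-to-last letter is 'f' add -ul; stems whose second-to-last letter is 'g' change the last vowel to 'e'; stems whose second-to-last letter is 'k' or 'p' add ha- … -uv around the stem.
So rigahl → tirigahl.

tirigahl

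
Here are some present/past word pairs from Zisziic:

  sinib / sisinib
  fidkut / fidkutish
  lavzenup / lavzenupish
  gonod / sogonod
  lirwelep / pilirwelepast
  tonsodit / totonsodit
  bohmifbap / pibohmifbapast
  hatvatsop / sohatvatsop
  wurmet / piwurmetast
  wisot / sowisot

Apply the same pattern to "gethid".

tonsodit and wisot both end in -t yet inflect differently (totonsodit, sowisot), so the final letter is not what conditions the rule; the last vowel is.
"gethid" has last vowel 'i'. The stems whose last vowel is 'i' (sinib → sisinib, tonsodit → totonsodit) repeat the first consonant+vowel as a prefix.
The other patterns: stems whose last vowel is 'o' add the prefix so-; stems whose last vowel is 'u' add -ish; stems whose last vowel is 'a' or 'e' add pi- … -ast around the stem.
So gethid → gegethid.

gegethid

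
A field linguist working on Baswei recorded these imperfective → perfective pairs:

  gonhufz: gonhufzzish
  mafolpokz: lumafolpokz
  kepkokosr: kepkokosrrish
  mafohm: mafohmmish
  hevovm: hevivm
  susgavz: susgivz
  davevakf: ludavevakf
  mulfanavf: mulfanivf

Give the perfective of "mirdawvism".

mirdawvismmish

davevakf and mulfanavf both end in -f yet inflect differently (ludavevakf, mulfanivf), so the final letter is not what conditions the rule; the second-to-last letter is.
"mirdawvism" has second-to-last letter 's'. The one such stem in the data (kepkokosr → kepkokosrrish) doubles the final consonant and adds -ish (as do mafohm, gonhufz), so the same rule applies.
So mirdawvism → mirdawvismmish.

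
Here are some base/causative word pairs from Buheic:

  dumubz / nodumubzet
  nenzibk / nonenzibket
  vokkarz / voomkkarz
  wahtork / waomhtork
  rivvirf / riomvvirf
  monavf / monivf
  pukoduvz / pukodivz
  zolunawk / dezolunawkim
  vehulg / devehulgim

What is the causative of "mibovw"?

mibivw

dumubz and vokkarz both end in -z yet inflect differently (nodumubzet, voomkkarz), so the final letter is not what conditions the rule; the second-to-last letter is.
"mibovw" has second-to-last letter 'v'. The stems whose second-to-last letter is 'v' (monavf → monivf, pukoduvz → pukodivz) change the last vowel to 'i'.
So mibovw → mibivw.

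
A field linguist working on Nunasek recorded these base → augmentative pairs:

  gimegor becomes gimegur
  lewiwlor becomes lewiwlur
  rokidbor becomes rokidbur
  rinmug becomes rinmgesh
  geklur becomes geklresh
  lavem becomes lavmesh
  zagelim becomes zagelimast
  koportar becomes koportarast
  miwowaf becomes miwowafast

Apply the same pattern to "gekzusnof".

gimegor and geklur both end in -r yet inflect differently (gimegur, geklresh), so the final letter is not what conditions the rule; the last vowel is.
"gekzusnof" has last vowel 'o'. The stems whose last vowel is 'o' (gimegor → gimegur, lewiwlor → lewiwlur, rokidbor → rokidbur) change the last vowel to 'u'.
The other patterns: stems whose last vowel is 'e' or 'u' delete the last vowel and add -esh; stems whose last vowel is 'a' or 'i' add -ast.
So gekzusnof → gekzusnuf.

gekzusnuf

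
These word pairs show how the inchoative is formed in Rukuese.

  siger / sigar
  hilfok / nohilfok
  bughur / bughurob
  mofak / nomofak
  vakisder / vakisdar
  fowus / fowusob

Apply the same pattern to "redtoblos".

vakisder and bughur both end in -r yet inflect differently (vakisdar, bughurob), so the final letter is not what conditions the rule; the last vowel is.
"redtoblos" has last vowel 'o'. The one such stem in the data (hilfok → nohilfok) adds the prefix no-, so the same rule applies.
So redtoblos → noredtoblos.

noredtoblos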